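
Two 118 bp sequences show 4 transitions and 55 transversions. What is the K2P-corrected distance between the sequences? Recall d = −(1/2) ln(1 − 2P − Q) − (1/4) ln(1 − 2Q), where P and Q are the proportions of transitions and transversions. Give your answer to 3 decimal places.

P = 4/118 ≈ 0.033898 and Q = 55/118 ≈ 0.466102.
Under the Kimura two-parameter model, d = −½ ln(1 − 2P − Q) − ¼ ln(1 − 2Q).
1 − 2P − Q = 0.466102, giving −½ ln(0.466102) = 0.381675.
1 − 2Q = 0.067796, giving −¼ ln(0.067796) = 0.672813.
d = 0.381675 + 0.672813 = 1.054488.

1.054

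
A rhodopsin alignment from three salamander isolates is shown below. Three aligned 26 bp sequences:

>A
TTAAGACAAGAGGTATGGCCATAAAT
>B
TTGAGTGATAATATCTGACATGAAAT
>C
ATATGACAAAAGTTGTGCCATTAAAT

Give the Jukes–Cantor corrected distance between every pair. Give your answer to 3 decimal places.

A–B: 12/26 sites differ → p ≈ 0.461538, d = −0.75 ln(1 − 0.615384) = 0.716632 ≈ 0.717.
A–C: 8/26 sites differ → p ≈ 0.307692, d = −0.75 ln(1 − 0.410256) = 0.396050 ≈ 0.396.
B–C: 11/26 sites differ → p ≈ 0.423077, d = −0.75 ln(1 − 0.564103) = 0.622762 ≈ 0.623.

d(A,B) = 0.717, d(A,C) = 0.396, d(B,C) = 0.623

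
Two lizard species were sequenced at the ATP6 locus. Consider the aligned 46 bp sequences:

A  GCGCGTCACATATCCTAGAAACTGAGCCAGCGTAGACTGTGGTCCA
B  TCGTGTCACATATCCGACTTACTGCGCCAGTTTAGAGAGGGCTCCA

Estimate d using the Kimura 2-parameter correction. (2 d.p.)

0.36

Of 46 sites, 2 differences are transitions and 11 are transversions, so P = 2/46 ≈ 0.043478 and Q = 11/46 ≈ 0.23913.
Under the Kimura two-parameter model, d = −½ ln(1 − 2P − Q) − ¼ ln(1 − 2Q).
1 − 2P − Q = 0.673914, giving −½ ln(0.673914) = 0.197326.
1 − 2Q = 0.52174, giving −¼ ln(0.52174) = 0.162646.
d = 0.197326 + 0.162646 = 0.359972.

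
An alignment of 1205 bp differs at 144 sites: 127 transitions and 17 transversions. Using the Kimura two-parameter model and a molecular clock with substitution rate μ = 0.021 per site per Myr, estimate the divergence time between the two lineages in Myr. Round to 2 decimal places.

P = 127/1205 ≈ 0.105394 and Q = 17/1205 ≈ 0.014108.
Under the Kimura two-parameter model, d = −½ ln(1 − 2P − Q) − ¼ ln(1 − 2Q).
1 − 2P − Q = 0.775104, giving −½ ln(0.775104) = 0.127379.
1 − 2Q = 0.971784, giving −¼ ln(0.971784) = 0.007155.
d = 0.127379 + 0.007155 = 0.134534.
Under a molecular clock d = 2μt, so t = d/(2μ) = 0.134534 / (2 × 0.021) = 3.20 Myr.

3.20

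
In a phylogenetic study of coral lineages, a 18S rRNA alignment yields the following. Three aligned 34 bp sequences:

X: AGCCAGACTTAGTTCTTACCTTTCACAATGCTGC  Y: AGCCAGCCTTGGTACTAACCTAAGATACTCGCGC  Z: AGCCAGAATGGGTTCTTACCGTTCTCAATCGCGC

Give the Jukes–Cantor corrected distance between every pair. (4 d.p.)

d(X,Y) = 0.4770, d(X,Z) = 0.2824, d(Y,Z) = 0.4770

X–Y: 12/34 sites differ → p ≈ 0.352941, d = −0.75 ln(1 − 0.470588) = 0.476991 ≈ 0.4770.
X–Z: 8/34 sites differ → p ≈ 0.235294, d = −0.75 ln(1 − 0.313725) = 0.282358 ≈ 0.2824.
Y–Z: 12/34 sites differ → p ≈ 0.352941, d = −0.75 ln(1 − 0.470588) = 0.476991 ≈ 0.4770.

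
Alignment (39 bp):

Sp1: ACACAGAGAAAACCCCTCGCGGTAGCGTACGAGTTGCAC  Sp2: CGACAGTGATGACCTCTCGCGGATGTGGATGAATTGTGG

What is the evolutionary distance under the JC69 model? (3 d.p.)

The sequences differ at 15 of 39 sites, so p = 15/39 ≈ 0.384615.
d = −(3/4) ln(1 − 4p/3) = −0.75 ln(1 − 0.51282) = −0.75 ln(0.48718)
  = −0.75 × (-0.719122) = 0.539342 substitutions/site.

0.539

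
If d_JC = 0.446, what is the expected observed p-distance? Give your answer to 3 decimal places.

p = (3/4)(1 − e^(−4d/3)) = 0.75 × (1 − e^(-0.594667)) = 0.75 × (1 − 0.551746) = 0.336191.

0.336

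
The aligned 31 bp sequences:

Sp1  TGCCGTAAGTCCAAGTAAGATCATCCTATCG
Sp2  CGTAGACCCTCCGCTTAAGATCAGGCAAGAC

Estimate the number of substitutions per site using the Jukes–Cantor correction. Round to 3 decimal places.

The sequences differ at 16 of 31 sites, so p = 16/31 ≈ 0.516129.
d = −(3/4) ln(1 − 4p/3) = −0.75 ln(1 − 0.688172) = −0.75 ln(0.311828)
  = −0.75 × (-1.165304) = 0.873978 substitutions/site.

0.874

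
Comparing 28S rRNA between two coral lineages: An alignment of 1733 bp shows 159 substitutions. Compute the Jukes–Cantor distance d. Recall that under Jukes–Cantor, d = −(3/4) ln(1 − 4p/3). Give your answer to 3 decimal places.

0.098

p = 159/1733 ≈ 0.091748.
d = −(3/4) ln(1 − 4p/3) = −0.75 ln(1 − 0.122331) = −0.75 ln(0.877669)
  = −0.75 × (-0.130486) = 0.097865 substitutions/site.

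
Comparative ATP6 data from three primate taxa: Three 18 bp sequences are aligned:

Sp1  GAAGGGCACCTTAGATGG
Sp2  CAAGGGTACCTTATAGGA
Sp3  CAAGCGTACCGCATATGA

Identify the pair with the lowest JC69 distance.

Sp1–Sp2: 5/18 differ, p = 0.278, d = 0.347.
Sp1–Sp3: 7/18 differ, p = 0.389, d = 0.548.
Sp2–Sp3: 4/18 differ, p = 0.222, d = 0.264.
The smallest distance is between Sp2 and Sp3.

Sp2 and Sp3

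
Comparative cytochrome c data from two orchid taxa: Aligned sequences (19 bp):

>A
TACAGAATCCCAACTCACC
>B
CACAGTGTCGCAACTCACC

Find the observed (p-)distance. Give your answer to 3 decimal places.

0.211

The sequences differ at 4 of 19 positions (sites 1, 6, 7, 10).
p = 4/19 = 0.210526… ≈ 0.211 (to 3 d.p.).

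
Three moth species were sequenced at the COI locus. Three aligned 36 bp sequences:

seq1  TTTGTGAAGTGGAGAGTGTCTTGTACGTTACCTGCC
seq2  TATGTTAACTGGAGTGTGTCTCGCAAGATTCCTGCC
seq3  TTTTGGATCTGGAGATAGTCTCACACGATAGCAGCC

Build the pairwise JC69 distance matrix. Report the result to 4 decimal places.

seq1–seq2: 9/36 sites differ → p = 0.25, d = −0.75 ln(1 − 0.333333) = 0.304098 ≈ 0.3041.
seq1–seq3: 12/36 sites differ → p ≈ 0.333333, d = −0.75 ln(1 − 0.444444) = 0.440839 ≈ 0.4408.
seq2–seq3: 13/36 sites differ → p ≈ 0.361111, d = −0.75 ln(1 − 0.481481) = 0.492584 ≈ 0.4926.

d(seq1,seq2) = 0.3041, d(seq1,seq3) = 0.4408, d(seq2,seq3) = 0.4926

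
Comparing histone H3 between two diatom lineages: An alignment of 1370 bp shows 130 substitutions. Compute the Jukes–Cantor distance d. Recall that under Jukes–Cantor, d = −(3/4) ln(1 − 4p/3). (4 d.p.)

p = 130/1370 ≈ 0.094891.
d = −(3/4) ln(1 − 4p/3) = −0.75 ln(1 − 0.126521) = −0.75 ln(0.873479)
  = −0.75 × (-0.135271) = 0.101453 substitutions/site.

0.1015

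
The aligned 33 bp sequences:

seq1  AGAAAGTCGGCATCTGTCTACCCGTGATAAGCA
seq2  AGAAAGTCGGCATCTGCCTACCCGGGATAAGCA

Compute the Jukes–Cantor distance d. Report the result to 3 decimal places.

The sequences differ at 2 of 33 sites (17, 25), so p = 2/33 ≈ 0.060606.
d = −(3/4) ln(1 − 4p/3) = −0.75 ln(1 − 0.080808) = −0.75 ln(0.919192)
  = −0.75 × (-0.084260) = 0.063195 substitutions/site.

0.063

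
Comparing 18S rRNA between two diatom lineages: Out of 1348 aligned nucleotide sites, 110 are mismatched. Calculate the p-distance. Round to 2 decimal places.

p = 110/1348 = 0.081602… ≈ 0.08 (to 2 d.p.).

0.08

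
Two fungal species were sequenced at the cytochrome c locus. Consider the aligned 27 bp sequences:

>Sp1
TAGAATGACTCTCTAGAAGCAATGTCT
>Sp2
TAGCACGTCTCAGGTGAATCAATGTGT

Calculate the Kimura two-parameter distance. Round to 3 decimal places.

Of 27 sites, 1 differences are transitions and 8 are transversions, so P = 1/27 ≈ 0.037037 and Q = 8/27 ≈ 0.296296.
Under the Kimura two-parameter model, d = −½ ln(1 − 2P − Q) − ¼ ln(1 − 2Q).
1 − 2P − Q = 0.62963, giving −½ ln(0.62963) = 0.231311.
1 − 2Q = 0.407408, giving −¼ ln(0.407408) = 0.224485.
d = 0.231311 + 0.224485 = 0.455796.

0.456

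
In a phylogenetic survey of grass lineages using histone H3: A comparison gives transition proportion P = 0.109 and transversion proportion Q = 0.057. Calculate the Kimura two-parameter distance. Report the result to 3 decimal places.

Under the Kimura two-parameter model, d = −½ ln(1 − 2P − Q) − ¼ ln(1 − 2Q).
1 − 2P − Q = 0.725, giving −½ ln(0.725) = 0.160792.
1 − 2Q = 0.886, giving −¼ ln(0.886) = 0.030260.
d = 0.160792 + 0.030260 = 0.191052.

0.191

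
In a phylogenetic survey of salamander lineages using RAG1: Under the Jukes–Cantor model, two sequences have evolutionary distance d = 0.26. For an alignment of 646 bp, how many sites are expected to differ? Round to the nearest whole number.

Invert JC69: p = (3/4)(1 − e^(−4d/3)) = 0.75 × (1 − e^(-0.346667)) = 0.75 × (1 − 0.707041) = 0.219719.
Expected differing sites = pL ≈ 0.219719 × 646 = 141.938474 ≈ 142.

142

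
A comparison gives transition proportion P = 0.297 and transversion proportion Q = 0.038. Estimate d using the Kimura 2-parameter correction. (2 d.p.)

0.52

Under the Kimura two-parameter model, d = −½ ln(1 − 2P − Q) − ¼ ln(1 − 2Q).
1 − 2P − Q = 0.368, giving −½ ln(0.368) = 0.499836.
1 − 2Q = 0.924, giving −¼ ln(0.924) = 0.019761.
d = 0.499836 + 0.019761 = 0.519597.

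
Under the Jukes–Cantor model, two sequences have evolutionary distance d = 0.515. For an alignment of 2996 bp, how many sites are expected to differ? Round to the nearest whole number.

Invert JC69: p = (3/4)(1 − e^(−4d/3)) = 0.75 × (1 − e^(-0.686667)) = 0.75 × (1 − 0.503251) = 0.372562.
Expected differing sites = pL ≈ 0.372562 × 2996 = 1116.195752 ≈ 1116.

1116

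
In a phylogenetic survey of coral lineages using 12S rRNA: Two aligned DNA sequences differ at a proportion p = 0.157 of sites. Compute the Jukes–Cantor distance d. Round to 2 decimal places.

0.18

d = −(3/4) ln(1 − 4p/3) = −0.75 ln(1 − 0.209333) = −0.75 ln(0.790667)
  = −0.75 × (-0.234878) = 0.176159 substitutions/site.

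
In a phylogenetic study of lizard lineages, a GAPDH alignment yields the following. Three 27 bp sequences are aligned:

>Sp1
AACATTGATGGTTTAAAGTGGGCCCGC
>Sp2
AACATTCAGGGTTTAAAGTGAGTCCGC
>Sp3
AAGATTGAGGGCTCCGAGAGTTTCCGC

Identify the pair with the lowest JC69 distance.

Sp1 and Sp2

Sp1–Sp2: 4/27 differ, p = 0.148, d = 0.165.
Sp1–Sp3: 10/27 differ, p = 0.370, d = 0.511.
Sp2–Sp3: 9/27 differ, p = 0.333, d = 0.441.
The smallest distance is between Sp1 and Sp2.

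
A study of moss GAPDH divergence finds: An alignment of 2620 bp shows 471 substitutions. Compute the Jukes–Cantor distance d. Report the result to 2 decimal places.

0.21

p = 471/2620 ≈ 0.179771.
d = −(3/4) ln(1 − 4p/3) = −0.75 ln(1 − 0.239695) = −0.75 ln(0.760305)
  = −0.75 × (-0.274036) = 0.205527 substitutions/site.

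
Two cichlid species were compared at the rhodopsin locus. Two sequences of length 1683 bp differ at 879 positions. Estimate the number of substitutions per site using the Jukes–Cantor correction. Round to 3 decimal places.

p = 879/1683 ≈ 0.522282.
d = −(3/4) ln(1 − 4p/3) = −0.75 ln(1 − 0.696376) = −0.75 ln(0.303624)
  = −0.75 × (-1.191965) = 0.893974 substitutions/site.

0.894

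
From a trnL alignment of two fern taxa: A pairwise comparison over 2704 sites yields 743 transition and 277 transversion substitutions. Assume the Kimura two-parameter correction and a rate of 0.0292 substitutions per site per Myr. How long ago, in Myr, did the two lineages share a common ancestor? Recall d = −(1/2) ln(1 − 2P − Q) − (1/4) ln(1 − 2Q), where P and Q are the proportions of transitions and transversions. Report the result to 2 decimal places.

10.02

P = 743/2704 ≈ 0.274778 and Q = 277/2704 ≈ 0.102441.
Under the Kimura two-parameter model, d = −½ ln(1 − 2P − Q) − ¼ ln(1 − 2Q).
1 − 2P − Q = 0.348003, giving −½ ln(0.348003) = 0.527772.
1 − 2Q = 0.795118, giving −¼ ln(0.795118) = 0.057316.
d = 0.527772 + 0.057316 = 0.585088.
Under a molecular clock d = 2μt, so t = d/(2μ) = 0.585088 / (2 × 0.0292) = 10.02 Myr.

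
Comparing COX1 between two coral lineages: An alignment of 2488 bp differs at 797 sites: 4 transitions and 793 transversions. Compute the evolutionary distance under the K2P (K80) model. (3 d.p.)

0.448

P = 4/2488 ≈ 0.001608 and Q = 793/2488 ≈ 0.31873.
Under the Kimura two-parameter model, d = −½ ln(1 − 2P − Q) − ¼ ln(1 − 2Q).
1 − 2P − Q = 0.678054, giving −½ ln(0.678054) = 0.194264.
1 − 2Q = 0.36254, giving −¼ ln(0.36254) = 0.253655.
d = 0.194264 + 0.253655 = 0.447919.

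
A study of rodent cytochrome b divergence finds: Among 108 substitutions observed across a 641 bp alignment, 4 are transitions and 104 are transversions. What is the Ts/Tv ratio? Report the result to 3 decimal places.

R = 4/104 = 0.038461… ≈ 0.038 (to 3 d.p.).

0.038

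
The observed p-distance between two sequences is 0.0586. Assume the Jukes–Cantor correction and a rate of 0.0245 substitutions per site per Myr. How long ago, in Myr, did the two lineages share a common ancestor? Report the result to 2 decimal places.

d = −(3/4) ln(1 − 4p/3) = −0.75 ln(1 − 0.078133) = −0.75 ln(0.921867)
  = −0.75 × (-0.081354) = 0.061016 substitutions/site.
Under a molecular clock d = 2μt, so t = d/(2μ) = 0.061016 / (2 × 0.0245) = 1.25 Myr.

1.25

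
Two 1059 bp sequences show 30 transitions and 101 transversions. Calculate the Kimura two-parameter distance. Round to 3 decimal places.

0.135

P = 30/1059 ≈ 0.028329 and Q = 101/1059 ≈ 0.095373.
Under the Kimura two-parameter model, d = −½ ln(1 − 2P − Q) − ¼ ln(1 − 2Q).
1 − 2P − Q = 0.847969, giving −½ ln(0.847969) = 0.082456.
1 − 2Q = 0.809254, giving −¼ ln(0.809254) = 0.052911.
d = 0.082456 + 0.052911 = 0.135367.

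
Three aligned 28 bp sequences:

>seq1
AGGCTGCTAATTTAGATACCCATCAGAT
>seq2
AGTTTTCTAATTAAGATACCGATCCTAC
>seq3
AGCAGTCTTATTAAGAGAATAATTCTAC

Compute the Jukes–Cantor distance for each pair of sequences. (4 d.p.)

d(seq1,seq2) = 0.3597, d(seq1,seq3) = 0.8240, d(seq2,seq3) = 0.4197

seq1–seq2: 8/28 sites differ → p ≈ 0.285714, d = −0.75 ln(1 − 0.380952) = 0.359679 ≈ 0.3597.
seq1–seq3: 14/28 sites differ → p = 0.5, d = −0.75 ln(1 − 0.666667) = 0.823960 ≈ 0.8240.
seq2–seq3: 9/28 sites differ → p ≈ 0.321429, d = −0.75 ln(1 − 0.428572) = 0.419713 ≈ 0.4197.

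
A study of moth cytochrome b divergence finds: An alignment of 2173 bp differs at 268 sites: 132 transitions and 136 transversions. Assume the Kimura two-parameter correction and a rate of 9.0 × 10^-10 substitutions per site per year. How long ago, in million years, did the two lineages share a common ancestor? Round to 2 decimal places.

75.08

P = 132/2173 ≈ 0.060746 and Q = 136/2173 ≈ 0.062586.
Under the Kimura two-parameter model, d = −½ ln(1 − 2P − Q) − ¼ ln(1 − 2Q).
1 − 2P − Q = 0.815922, giving −½ ln(0.815922) = 0.101718.
1 − 2Q = 0.874828, giving −¼ ln(0.874828) = 0.033432.
d = 0.101718 + 0.033432 = 0.135150.
Under a molecular clock d = 2μt, so t = d/(2μ) = 0.135150 / (2 × 9.0 × 10^-10) = 75.08 million years.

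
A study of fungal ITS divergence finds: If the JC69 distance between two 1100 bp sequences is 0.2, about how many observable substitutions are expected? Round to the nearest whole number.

Invert JC69: p = (3/4)(1 − e^(−4d/3)) = 0.75 × (1 − e^(-0.266667)) = 0.75 × (1 − 0.765928) = 0.175554.
Expected differing sites = pL ≈ 0.175554 × 1100 = 193.1094 ≈ 193.

193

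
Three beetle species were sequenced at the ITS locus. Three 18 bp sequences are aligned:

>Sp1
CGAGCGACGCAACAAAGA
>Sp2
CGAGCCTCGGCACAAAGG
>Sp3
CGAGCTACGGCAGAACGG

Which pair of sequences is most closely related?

Sp1–Sp2: 5/18 differ, p = 0.278, d = 0.347.
Sp1–Sp3: 6/18 differ, p = 0.333, d = 0.441.
Sp2–Sp3: 4/18 differ, p = 0.222, d = 0.264.
The smallest distance is between Sp2 and Sp3.

Sp2 and Sp3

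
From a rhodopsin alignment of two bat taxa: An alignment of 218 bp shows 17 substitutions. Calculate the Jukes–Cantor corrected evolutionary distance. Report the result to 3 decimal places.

p = 17/218 ≈ 0.077982.
d = −(3/4) ln(1 − 4p/3) = −0.75 ln(1 − 0.103976) = −0.75 ln(0.896024)
  = −0.75 × (-0.109788) = 0.082341 substitutions/site.

0.082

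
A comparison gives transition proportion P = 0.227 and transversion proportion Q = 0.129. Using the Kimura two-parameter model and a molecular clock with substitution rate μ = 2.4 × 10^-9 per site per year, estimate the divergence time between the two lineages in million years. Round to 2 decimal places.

Under the Kimura two-parameter model, d = −½ ln(1 − 2P − Q) − ¼ ln(1 − 2Q).
1 − 2P − Q = 0.417, giving −½ ln(0.417) = 0.437335.
1 − 2Q = 0.742, giving −¼ ln(0.742) = 0.074602.
d = 0.437335 + 0.074602 = 0.511937.
Under a molecular clock d = 2μt, so t = d/(2μ) = 0.511937 / (2 × 2.4 × 10^-9) = 106.65 million years.

106.65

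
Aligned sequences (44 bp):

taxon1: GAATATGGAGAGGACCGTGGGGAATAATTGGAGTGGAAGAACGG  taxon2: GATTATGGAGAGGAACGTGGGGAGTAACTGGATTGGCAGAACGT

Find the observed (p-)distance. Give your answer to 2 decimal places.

0.16

The sequences differ at 7 of 44 positions (sites 3, 15, 24, 28, 33, 37, 44).
p = 7/44 = 0.159090… ≈ 0.16 (to 2 d.p.).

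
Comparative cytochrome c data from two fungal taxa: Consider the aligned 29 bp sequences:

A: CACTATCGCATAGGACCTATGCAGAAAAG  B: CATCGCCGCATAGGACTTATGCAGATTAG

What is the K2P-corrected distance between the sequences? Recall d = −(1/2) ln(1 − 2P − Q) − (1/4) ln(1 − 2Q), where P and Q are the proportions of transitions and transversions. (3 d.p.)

0.304

Of 29 sites, 5 differences are transitions and 2 are transversions, so P = 5/29 ≈ 0.172414 and Q = 2/29 ≈ 0.068966.
Under the Kimura two-parameter model, d = −½ ln(1 − 2P − Q) − ¼ ln(1 − 2Q).
1 − 2P − Q = 0.586206, giving −½ ln(0.586206) = 0.267042.
1 − 2Q = 0.862068, giving −¼ ln(0.862068) = 0.037105.
d = 0.267042 + 0.037105 = 0.304147.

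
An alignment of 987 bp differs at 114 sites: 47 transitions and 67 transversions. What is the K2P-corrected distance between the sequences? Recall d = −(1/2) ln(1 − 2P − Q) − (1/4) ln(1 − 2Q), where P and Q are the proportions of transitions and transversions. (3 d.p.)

0.126

P = 47/987 ≈ 0.047619 and Q = 67/987 ≈ 0.067882.
Under the Kimura two-parameter model, d = −½ ln(1 − 2P − Q) − ¼ ln(1 − 2Q).
1 − 2P − Q = 0.83688, giving −½ ln(0.83688) = 0.089037.
1 − 2Q = 0.864236, giving −¼ ln(0.864236) = 0.036477.
d = 0.089037 + 0.036477 = 0.125514.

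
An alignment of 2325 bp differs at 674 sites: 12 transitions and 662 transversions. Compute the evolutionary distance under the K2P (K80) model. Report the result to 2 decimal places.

P = 12/2325 ≈ 0.005161 and Q = 662/2325 ≈ 0.284731.
Under the Kimura two-parameter model, d = −½ ln(1 − 2P − Q) − ¼ ln(1 − 2Q).
1 − 2P − Q = 0.704947, giving −½ ln(0.704947) = 0.174816.
1 − 2Q = 0.430538, giving −¼ ln(0.430538) = 0.210680.
d = 0.174816 + 0.210680 = 0.385496.

0.39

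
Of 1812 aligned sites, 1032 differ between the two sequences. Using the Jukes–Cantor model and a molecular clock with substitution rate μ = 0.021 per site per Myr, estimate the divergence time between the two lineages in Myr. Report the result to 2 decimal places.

p = 1032/1812 ≈ 0.569536.
d = −(3/4) ln(1 − 4p/3) = −0.75 ln(1 − 0.759381) = −0.75 ln(0.240619)
  = −0.75 × (-1.424541) = 1.068406 substitutions/site.
Under a molecular clock d = 2μt, so t = d/(2μ) = 1.068406 / (2 × 0.021) = 25.44 Myr.

25.44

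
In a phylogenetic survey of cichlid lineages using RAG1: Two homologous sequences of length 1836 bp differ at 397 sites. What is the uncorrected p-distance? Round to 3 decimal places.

p = 397/1836 = 0.216230… ≈ 0.216 (to 3 d.p.).

0.216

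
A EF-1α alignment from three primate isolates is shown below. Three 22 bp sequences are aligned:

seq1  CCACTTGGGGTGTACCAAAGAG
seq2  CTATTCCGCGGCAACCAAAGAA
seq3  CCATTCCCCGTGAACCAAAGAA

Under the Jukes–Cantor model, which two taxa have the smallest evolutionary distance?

seq2 and seq3

seq1–seq2: 9/22 differ, p = 0.409, d = 0.591.
seq1–seq3: 7/22 differ, p = 0.318, d = 0.414.
seq2–seq3: 4/22 differ, p = 0.182, d = 0.208.
The smallest distance is between seq2 and seq3.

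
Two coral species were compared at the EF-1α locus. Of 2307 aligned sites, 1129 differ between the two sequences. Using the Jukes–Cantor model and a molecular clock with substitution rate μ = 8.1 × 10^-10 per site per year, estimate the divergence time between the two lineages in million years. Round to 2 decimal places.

489.36

p = 1129/2307 ≈ 0.48938.
d = −(3/4) ln(1 − 4p/3) = −0.75 ln(1 − 0.652507) = −0.75 ln(0.347493)
  = −0.75 × (-1.057011) = 0.792758 substitutions/site.
Under a molecular clock d = 2μt, so t = d/(2μ) = 0.792758 / (2 × 8.1 × 10^-10) = 489.36 million years.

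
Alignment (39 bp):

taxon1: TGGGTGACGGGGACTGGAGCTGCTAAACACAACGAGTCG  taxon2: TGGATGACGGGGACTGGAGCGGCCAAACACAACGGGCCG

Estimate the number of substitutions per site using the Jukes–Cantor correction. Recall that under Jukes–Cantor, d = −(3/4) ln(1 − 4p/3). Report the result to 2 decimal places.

The sequences differ at 5 of 39 sites (4, 21, 24, 35, 37), so p = 5/39 ≈ 0.128205.
d = −(3/4) ln(1 − 4p/3) = −0.75 ln(1 − 0.17094) = −0.75 ln(0.82906)
  = −0.75 × (-0.187463) = 0.140597 substitutions/site.

0.14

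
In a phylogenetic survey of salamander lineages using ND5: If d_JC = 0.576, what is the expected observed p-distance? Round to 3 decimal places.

0.402

p = (3/4)(1 − e^(−4d/3)) = 0.75 × (1 − e^(-0.768)) = 0.75 × (1 − 0.463940) = 0.402045.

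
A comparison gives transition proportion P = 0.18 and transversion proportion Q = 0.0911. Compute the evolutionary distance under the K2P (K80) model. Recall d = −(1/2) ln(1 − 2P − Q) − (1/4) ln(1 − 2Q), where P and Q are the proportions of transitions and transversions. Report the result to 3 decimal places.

Under the Kimura two-parameter model, d = −½ ln(1 − 2P − Q) − ¼ ln(1 − 2Q).
1 − 2P − Q = 0.5489, giving −½ ln(0.5489) = 0.299920.
1 − 2Q = 0.8178, giving −¼ ln(0.8178) = 0.050284.
d = 0.299920 + 0.050284 = 0.350204.

0.350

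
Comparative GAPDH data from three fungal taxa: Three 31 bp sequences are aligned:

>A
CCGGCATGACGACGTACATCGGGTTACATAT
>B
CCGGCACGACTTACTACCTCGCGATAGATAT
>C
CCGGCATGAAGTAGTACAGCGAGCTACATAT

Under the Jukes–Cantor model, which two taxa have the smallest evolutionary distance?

A–B: 9/31 differ, p = 0.290, d = 0.367.
A–C: 6/31 differ, p = 0.194, d = 0.224.
B–C: 9/31 differ, p = 0.290, d = 0.367.
The smallest distance is between A and C.

A and C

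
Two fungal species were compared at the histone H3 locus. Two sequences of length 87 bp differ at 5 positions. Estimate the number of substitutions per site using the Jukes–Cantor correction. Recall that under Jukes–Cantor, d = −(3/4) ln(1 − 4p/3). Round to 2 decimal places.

0.06

p = 5/87 ≈ 0.057471.
d = −(3/4) ln(1 − 4p/3) = −0.75 ln(1 − 0.076628) = −0.75 ln(0.923372)
  = −0.75 × (-0.079723) = 0.059792 substitutions/site.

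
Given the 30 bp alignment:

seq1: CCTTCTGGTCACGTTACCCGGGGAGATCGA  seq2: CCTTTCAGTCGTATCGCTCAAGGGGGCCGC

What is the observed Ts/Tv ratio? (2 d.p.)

Transitions are A↔G and C↔T; transversions are all other mismatches.
Transitions: 14. Transversions: 1.
R = 14/1 = 14.00.

14.00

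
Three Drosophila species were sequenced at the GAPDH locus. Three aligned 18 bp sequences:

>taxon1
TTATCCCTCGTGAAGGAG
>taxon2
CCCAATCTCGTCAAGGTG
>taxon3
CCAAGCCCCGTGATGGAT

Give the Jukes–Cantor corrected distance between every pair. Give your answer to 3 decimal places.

d(taxon1,taxon2) = 0.673, d(taxon1,taxon3) = 0.548, d(taxon2,taxon3) = 0.673

taxon1–taxon2: 8/18 sites differ → p ≈ 0.444444, d = −0.75 ln(1 − 0.592592) = 0.673455 ≈ 0.673.
taxon1–taxon3: 7/18 sites differ → p ≈ 0.388889, d = −0.75 ln(1 − 0.518519) = 0.548166 ≈ 0.548.
taxon2–taxon3: 8/18 sites differ → p ≈ 0.444444, d = −0.75 ln(1 − 0.592592) = 0.673455 ≈ 0.673.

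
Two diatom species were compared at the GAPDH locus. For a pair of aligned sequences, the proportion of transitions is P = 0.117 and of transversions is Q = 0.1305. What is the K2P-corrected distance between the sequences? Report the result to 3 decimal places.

0.302

Under the Kimura two-parameter model, d = −½ ln(1 − 2P − Q) − ¼ ln(1 − 2Q).
1 − 2P − Q = 0.6355, giving −½ ln(0.6355) = 0.226672.
1 − 2Q = 0.739, giving −¼ ln(0.739) = 0.075614.
d = 0.226672 + 0.075614 = 0.302286.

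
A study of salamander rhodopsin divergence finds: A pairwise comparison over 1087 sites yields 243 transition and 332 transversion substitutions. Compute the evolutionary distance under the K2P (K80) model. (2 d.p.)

0.93

P = 243/1087 ≈ 0.223551 and Q = 332/1087 ≈ 0.305428.
Under the Kimura two-parameter model, d = −½ ln(1 − 2P − Q) − ¼ ln(1 − 2Q).
1 − 2P − Q = 0.24747, giving −½ ln(0.24747) = 0.698233.
1 − 2Q = 0.389144, giving −¼ ln(0.389144) = 0.235951.
d = 0.698233 + 0.235951 = 0.934184.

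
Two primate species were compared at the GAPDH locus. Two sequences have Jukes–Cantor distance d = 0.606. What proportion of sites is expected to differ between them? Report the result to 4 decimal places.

0.4157

p = (3/4)(1 − e^(−4d/3)) = 0.75 × (1 − e^(-0.808)) = 0.75 × (1 − 0.445749) = 0.415688.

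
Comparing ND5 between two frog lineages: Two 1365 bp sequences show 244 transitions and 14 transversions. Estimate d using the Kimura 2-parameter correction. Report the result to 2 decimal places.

0.23

P = 244/1365 ≈ 0.178755 and Q = 14/1365 ≈ 0.010256.
Under the Kimura two-parameter model, d = −½ ln(1 − 2P − Q) − ¼ ln(1 − 2Q).
1 − 2P − Q = 0.632234, giving −½ ln(0.632234) = 0.229248.
1 − 2Q = 0.979488, giving −¼ ln(0.979488) = 0.005181.
d = 0.229248 + 0.005181 = 0.234429.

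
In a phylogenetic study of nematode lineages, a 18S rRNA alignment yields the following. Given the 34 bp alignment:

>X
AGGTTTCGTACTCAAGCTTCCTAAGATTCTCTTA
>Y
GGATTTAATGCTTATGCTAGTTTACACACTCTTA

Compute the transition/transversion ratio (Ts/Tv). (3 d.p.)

1.000

Transitions are A↔G and C↔T; transversions are all other mismatches.
Transitions: 7. Transversions: 7.
R = 7/7 = 1.000.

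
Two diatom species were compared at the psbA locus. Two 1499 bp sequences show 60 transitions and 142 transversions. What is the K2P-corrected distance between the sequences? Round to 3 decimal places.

P = 60/1499 ≈ 0.040027 and Q = 142/1499 ≈ 0.09473.
Under the Kimura two-parameter model, d = −½ ln(1 − 2P − Q) − ¼ ln(1 − 2Q).
1 − 2P − Q = 0.825216, giving −½ ln(0.825216) = 0.096055.
1 − 2Q = 0.81054, giving −¼ ln(0.81054) = 0.052514.
d = 0.096055 + 0.052514 = 0.148569.

0.149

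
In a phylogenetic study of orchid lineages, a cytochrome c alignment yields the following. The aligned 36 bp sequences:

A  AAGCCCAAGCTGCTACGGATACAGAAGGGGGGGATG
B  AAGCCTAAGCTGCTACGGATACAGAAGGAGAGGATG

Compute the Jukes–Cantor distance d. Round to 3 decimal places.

0.088

The sequences differ at 3 of 36 sites (6, 29, 31), so p = 3/36 ≈ 0.083333.
d = −(3/4) ln(1 − 4p/3) = −0.75 ln(1 − 0.111111) = −0.75 ln(0.888889)
  = −0.75 × (-0.117783) = 0.088337 substitutions/site.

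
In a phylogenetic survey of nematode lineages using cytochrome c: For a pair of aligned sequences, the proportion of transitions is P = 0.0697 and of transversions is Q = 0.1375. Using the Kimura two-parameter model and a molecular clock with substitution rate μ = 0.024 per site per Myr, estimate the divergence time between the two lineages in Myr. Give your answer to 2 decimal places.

5.05

Under the Kimura two-parameter model, d = −½ ln(1 − 2P − Q) − ¼ ln(1 − 2Q).
1 − 2P − Q = 0.7231, giving −½ ln(0.7231) = 0.162104.
1 − 2Q = 0.725, giving −¼ ln(0.725) = 0.080396.
d = 0.162104 + 0.080396 = 0.242500.
Under a molecular clock d = 2μt, so t = d/(2μ) = 0.242500 / (2 × 0.024) = 5.05 Myr.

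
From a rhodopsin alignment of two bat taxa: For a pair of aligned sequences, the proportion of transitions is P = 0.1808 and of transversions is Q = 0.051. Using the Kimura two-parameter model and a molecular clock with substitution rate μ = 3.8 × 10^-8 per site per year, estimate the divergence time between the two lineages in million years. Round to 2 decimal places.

3.85

Under the Kimura two-parameter model, d = −½ ln(1 − 2P − Q) − ¼ ln(1 − 2Q).
1 − 2P − Q = 0.5874, giving −½ ln(0.5874) = 0.266025.
1 − 2Q = 0.898, giving −¼ ln(0.898) = 0.026896.
d = 0.266025 + 0.026896 = 0.292921.
Under a molecular clock d = 2μt, so t = d/(2μ) = 0.292921 / (2 × 3.8 × 10^-8) = 3.85 million years.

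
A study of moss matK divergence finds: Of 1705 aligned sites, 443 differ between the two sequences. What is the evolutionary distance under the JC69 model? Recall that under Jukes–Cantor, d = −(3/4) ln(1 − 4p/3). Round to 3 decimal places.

0.319

p = 443/1705 ≈ 0.259824.
d = −(3/4) ln(1 − 4p/3) = −0.75 ln(1 − 0.346432) = −0.75 ln(0.653568)
  = −0.75 × (-0.425309) = 0.318982 substitutions/site.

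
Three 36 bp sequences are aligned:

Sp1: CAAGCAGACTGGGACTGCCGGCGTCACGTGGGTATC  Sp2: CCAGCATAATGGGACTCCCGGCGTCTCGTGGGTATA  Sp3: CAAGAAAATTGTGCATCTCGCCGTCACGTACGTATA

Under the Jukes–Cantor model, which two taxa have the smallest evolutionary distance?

Sp1 and Sp2

Sp1–Sp2: 6/36 differ, p = 0.167, d = 0.188.
Sp1–Sp3: 12/36 differ, p = 0.333, d = 0.441.
Sp2–Sp3: 12/36 differ, p = 0.333, d = 0.441.
The smallest distance is between Sp1 and Sp2.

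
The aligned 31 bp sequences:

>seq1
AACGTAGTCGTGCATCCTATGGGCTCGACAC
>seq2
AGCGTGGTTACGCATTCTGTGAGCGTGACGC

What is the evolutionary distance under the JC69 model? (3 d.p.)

The sequences differ at 11 of 31 sites, so p = 11/31 ≈ 0.354839.
d = −(3/4) ln(1 − 4p/3) = −0.75 ln(1 − 0.473119) = −0.75 ln(0.526881)
  = −0.75 × (-0.640781) = 0.480586 substitutions/site.

0.481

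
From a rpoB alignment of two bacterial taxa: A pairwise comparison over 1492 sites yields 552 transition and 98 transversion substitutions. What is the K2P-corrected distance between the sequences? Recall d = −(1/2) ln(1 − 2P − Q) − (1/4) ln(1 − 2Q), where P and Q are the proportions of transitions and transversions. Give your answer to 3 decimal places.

P = 552/1492 ≈ 0.369973 and Q = 98/1492 ≈ 0.065684.
Under the Kimura two-parameter model, d = −½ ln(1 − 2P − Q) − ¼ ln(1 − 2Q).
1 − 2P − Q = 0.19437, giving −½ ln(0.19437) = 0.818996.
1 − 2Q = 0.868632, giving −¼ ln(0.868632) = 0.035209.
d = 0.818996 + 0.035209 = 0.854205.

0.854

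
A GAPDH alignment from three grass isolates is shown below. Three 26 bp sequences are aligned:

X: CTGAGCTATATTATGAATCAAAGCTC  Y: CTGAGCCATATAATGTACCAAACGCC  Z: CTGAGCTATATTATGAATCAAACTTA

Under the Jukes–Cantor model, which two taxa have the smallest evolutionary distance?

X–Y: 7/26 differ, p = 0.269, d = 0.334.
X–Z: 3/26 differ, p = 0.115, d = 0.125.
Y–Z: 7/26 differ, p = 0.269, d = 0.334.
The smallest distance is between X and Z.

X and Z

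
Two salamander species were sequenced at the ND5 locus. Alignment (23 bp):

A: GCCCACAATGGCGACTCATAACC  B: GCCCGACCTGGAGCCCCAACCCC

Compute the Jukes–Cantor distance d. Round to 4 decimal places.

The sequences differ at 10 of 23 sites (5, 6, 7, 8, 12, 14, 16, 19, 20, 21), so p = 10/23 ≈ 0.434783.
d = −(3/4) ln(1 − 4p/3) = −0.75 ln(1 − 0.579711) = −0.75 ln(0.420289)
  = −0.75 × (-0.866813) = 0.650110 substitutions/site.

0.6501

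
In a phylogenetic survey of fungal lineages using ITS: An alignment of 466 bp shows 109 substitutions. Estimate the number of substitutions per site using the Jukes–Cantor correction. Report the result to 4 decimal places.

p = 109/466 ≈ 0.233906.
d = −(3/4) ln(1 − 4p/3) = −0.75 ln(1 − 0.311875) = −0.75 ln(0.688125)
  = −0.75 × (-0.373785) = 0.280339 substitutions/site.

0.2803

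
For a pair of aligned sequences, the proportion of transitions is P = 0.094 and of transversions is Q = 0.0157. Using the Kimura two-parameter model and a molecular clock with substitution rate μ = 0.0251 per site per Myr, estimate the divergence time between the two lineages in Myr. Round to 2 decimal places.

2.43

Under the Kimura two-parameter model, d = −½ ln(1 − 2P − Q) − ¼ ln(1 − 2Q).
1 − 2P − Q = 0.7963, giving −½ ln(0.7963) = 0.113890.
1 − 2Q = 0.9686, giving −¼ ln(0.9686) = 0.007976.
d = 0.113890 + 0.007976 = 0.121866.
Under a molecular clock d = 2μt, so t = d/(2μ) = 0.121866 / (2 × 0.0251) = 2.43 Myr.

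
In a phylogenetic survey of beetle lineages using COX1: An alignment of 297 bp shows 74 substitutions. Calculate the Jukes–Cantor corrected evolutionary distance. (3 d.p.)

0.303

p = 74/297 ≈ 0.249158.
d = −(3/4) ln(1 − 4p/3) = −0.75 ln(1 − 0.332211) = −0.75 ln(0.667789)
  = −0.75 × (-0.403783) = 0.302837 substitutions/site.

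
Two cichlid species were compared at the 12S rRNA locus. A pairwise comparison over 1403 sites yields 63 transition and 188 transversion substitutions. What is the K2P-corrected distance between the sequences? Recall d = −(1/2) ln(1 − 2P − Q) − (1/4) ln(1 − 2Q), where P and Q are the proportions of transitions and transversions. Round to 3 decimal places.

P = 63/1403 ≈ 0.044904 and Q = 188/1403 ≈ 0.133999.
Under the Kimura two-parameter model, d = −½ ln(1 − 2P − Q) − ¼ ln(1 − 2Q).
1 − 2P − Q = 0.776193, giving −½ ln(0.776193) = 0.126677.
1 − 2Q = 0.732002, giving −¼ ln(0.732002) = 0.077993.
d = 0.126677 + 0.077993 = 0.204670.

0.205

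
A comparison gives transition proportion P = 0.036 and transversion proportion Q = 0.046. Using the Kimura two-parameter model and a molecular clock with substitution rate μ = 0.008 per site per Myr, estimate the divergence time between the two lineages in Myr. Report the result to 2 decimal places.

Under the Kimura two-parameter model, d = −½ ln(1 − 2P − Q) − ¼ ln(1 − 2Q).
1 − 2P − Q = 0.882, giving −½ ln(0.882) = 0.062782.
1 − 2Q = 0.908, giving −¼ ln(0.908) = 0.024128.
d = 0.062782 + 0.024128 = 0.086910.
Under a molecular clock d = 2μt, so t = d/(2μ) = 0.086910 / (2 × 0.008) = 5.43 Myr.

5.43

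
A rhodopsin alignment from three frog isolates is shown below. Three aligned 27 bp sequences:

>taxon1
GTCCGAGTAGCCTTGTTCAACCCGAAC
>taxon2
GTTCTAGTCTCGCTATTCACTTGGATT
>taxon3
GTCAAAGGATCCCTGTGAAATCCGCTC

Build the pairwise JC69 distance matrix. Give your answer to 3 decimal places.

taxon1–taxon2: 13/27 sites differ → p ≈ 0.481481, d = −0.75 ln(1 − 0.641975) = 0.770364 ≈ 0.770.
taxon1–taxon3: 10/27 sites differ → p ≈ 0.37037, d = −0.75 ln(1 − 0.493827) = 0.510658 ≈ 0.511.
taxon2–taxon3: 14/27 sites differ → p ≈ 0.518519, d = −0.75 ln(1 − 0.691359) = 0.881682 ≈ 0.882.

d(taxon1,taxon2) = 0.770, d(taxon1,taxon3) = 0.511, d(taxon2,taxon3) = 0.882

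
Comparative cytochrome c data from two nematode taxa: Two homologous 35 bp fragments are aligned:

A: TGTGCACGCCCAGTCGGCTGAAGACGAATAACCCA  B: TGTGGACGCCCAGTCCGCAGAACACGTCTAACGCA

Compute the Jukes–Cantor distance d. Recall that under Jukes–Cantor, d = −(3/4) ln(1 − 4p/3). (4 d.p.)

0.2326

The sequences differ at 7 of 35 sites (5, 16, 19, 23, 27, 28, 33), so p = 7/35 = 0.2.
d = −(3/4) ln(1 − 4p/3) = −0.75 ln(1 − 0.266667) = −0.75 ln(0.733333)
  = −0.75 × (-0.310155) = 0.232616 substitutions/site.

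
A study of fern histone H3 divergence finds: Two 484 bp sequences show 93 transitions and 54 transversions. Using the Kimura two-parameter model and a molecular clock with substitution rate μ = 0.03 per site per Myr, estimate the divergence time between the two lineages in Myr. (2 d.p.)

6.76

P = 93/484 ≈ 0.192149 and Q = 54/484 ≈ 0.11157.
Under the Kimura two-parameter model, d = −½ ln(1 − 2P − Q) − ¼ ln(1 − 2Q).
1 − 2P − Q = 0.504132, giving −½ ln(0.504132) = 0.342459.
1 − 2Q = 0.77686, giving −¼ ln(0.77686) = 0.063124.
d = 0.342459 + 0.063124 = 0.405583.
Under a molecular clock d = 2μt, so t = d/(2μ) = 0.405583 / (2 × 0.03) = 6.76 Myr.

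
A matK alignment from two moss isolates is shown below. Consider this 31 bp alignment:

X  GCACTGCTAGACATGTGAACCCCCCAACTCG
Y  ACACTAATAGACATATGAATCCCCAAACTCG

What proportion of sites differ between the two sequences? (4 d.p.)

0.1935

The sequences differ at 6 of 31 positions (sites 1, 6, 7, 15, 20, 25).
p = 6/31 = 0.193548… ≈ 0.1935 (to 4 d.p.).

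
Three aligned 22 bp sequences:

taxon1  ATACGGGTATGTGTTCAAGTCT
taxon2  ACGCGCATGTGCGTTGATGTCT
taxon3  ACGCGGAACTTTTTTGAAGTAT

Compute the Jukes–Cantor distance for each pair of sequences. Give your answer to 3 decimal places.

d(taxon1,taxon2) = 0.497, d(taxon1,taxon3) = 0.591, d(taxon2,taxon3) = 0.497

taxon1–taxon2: 8/22 sites differ → p ≈ 0.363636, d = −0.75 ln(1 − 0.484848) = 0.497470 ≈ 0.497.
taxon1–taxon3: 9/22 sites differ → p ≈ 0.409091, d = −0.75 ln(1 − 0.545455) = 0.591344 ≈ 0.591.
taxon2–taxon3: 8/22 sites differ → p ≈ 0.363636, d = −0.75 ln(1 − 0.484848) = 0.497470 ≈ 0.497.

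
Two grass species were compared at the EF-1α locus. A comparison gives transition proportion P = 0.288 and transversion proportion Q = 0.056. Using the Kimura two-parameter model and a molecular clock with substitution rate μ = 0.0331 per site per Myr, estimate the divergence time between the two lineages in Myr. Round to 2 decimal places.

Under the Kimura two-parameter model, d = −½ ln(1 − 2P − Q) − ¼ ln(1 − 2Q).
1 − 2P − Q = 0.368, giving −½ ln(0.368) = 0.499836.
1 − 2Q = 0.888, giving −¼ ln(0.888) = 0.029696.
d = 0.499836 + 0.029696 = 0.529532.
Under a molecular clock d = 2μt, so t = d/(2μ) = 0.529532 / (2 × 0.0331) = 8.00 Myr.

8.00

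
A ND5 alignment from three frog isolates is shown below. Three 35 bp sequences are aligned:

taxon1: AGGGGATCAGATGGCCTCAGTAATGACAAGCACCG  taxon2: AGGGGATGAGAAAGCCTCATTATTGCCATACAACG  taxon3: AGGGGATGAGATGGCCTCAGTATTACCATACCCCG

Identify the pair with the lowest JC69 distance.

taxon2 and taxon3

taxon1–taxon2: 9/35 differ, p = 0.257, d = 0.315.
taxon1–taxon3: 7/35 differ, p = 0.200, d = 0.233.
taxon2–taxon3: 6/35 differ, p = 0.171, d = 0.195.
The smallest distance is between taxon2 and taxon3.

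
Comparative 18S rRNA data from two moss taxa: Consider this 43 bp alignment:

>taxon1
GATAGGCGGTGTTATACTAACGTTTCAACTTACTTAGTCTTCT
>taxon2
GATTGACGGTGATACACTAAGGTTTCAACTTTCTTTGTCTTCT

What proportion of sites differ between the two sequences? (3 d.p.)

0.163

The sequences differ at 7 of 43 positions (sites 4, 6, 12, 15, 21, 32, 36).
p = 7/43 = 0.162790… ≈ 0.163 (to 3 d.p.).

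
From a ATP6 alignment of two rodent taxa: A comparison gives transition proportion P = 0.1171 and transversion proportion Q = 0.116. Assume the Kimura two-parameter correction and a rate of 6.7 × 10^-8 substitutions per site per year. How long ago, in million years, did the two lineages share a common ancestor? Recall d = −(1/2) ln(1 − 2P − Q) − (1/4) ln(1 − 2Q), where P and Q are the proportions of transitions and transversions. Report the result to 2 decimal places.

Under the Kimura two-parameter model, d = −½ ln(1 − 2P − Q) − ¼ ln(1 − 2Q).
1 − 2P − Q = 0.6498, giving −½ ln(0.6498) = 0.215545.
1 − 2Q = 0.768, giving −¼ ln(0.768) = 0.065991.
d = 0.215545 + 0.065991 = 0.281536.
Under a molecular clock d = 2μt, so t = d/(2μ) = 0.281536 / (2 × 6.7 × 10^-8) = 2.10 million years.

2.10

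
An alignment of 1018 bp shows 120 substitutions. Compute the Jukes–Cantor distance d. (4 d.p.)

0.1282

p = 120/1018 ≈ 0.117878.
d = −(3/4) ln(1 − 4p/3) = −0.75 ln(1 − 0.157171) = −0.75 ln(0.842829)
  = −0.75 × (-0.170991) = 0.128243 substitutions/site.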